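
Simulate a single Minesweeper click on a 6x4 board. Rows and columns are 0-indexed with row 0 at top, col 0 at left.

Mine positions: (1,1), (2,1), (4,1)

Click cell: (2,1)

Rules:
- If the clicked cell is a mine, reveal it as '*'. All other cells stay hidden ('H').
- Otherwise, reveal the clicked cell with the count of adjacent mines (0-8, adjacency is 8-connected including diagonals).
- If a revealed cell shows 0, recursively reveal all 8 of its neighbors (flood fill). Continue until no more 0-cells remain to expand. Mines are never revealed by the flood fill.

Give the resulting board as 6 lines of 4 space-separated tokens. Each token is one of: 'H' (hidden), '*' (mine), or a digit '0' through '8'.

H H H H
H H H H
H * H H
H H H H
H H H H
H H H H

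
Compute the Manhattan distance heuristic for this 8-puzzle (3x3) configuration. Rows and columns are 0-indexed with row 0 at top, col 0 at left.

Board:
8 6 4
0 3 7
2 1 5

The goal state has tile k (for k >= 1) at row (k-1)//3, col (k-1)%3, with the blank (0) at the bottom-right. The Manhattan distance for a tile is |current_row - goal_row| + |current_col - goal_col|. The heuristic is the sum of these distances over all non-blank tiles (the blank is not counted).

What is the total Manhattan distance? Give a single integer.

Tile 8: (0,0)->(2,1) = 3
Tile 6: (0,1)->(1,2) = 2
Tile 4: (0,2)->(1,0) = 3
Tile 3: (1,1)->(0,2) = 2
Tile 7: (1,2)->(2,0) = 3
Tile 2: (2,0)->(0,1) = 3
Tile 1: (2,1)->(0,0) = 3
Tile 5: (2,2)->(1,1) = 2
Sum: 3 + 2 + 3 + 2 + 3 + 3 + 3 + 2 = 21

Answer: 21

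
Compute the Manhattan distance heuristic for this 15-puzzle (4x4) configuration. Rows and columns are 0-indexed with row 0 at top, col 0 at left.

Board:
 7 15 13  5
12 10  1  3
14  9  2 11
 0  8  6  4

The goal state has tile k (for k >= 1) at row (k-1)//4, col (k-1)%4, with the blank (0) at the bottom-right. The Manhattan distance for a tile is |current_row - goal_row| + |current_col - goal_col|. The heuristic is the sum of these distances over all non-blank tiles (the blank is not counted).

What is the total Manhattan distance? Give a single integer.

Tile 7: (0,0)->(1,2) = 3
Tile 15: (0,1)->(3,2) = 4
Tile 13: (0,2)->(3,0) = 5
Tile 5: (0,3)->(1,0) = 4
Tile 12: (1,0)->(2,3) = 4
Tile 10: (1,1)->(2,1) = 1
Tile 1: (1,2)->(0,0) = 3
Tile 3: (1,3)->(0,2) = 2
Tile 14: (2,0)->(3,1) = 2
Tile 9: (2,1)->(2,0) = 1
Tile 2: (2,2)->(0,1) = 3
Tile 11: (2,3)->(2,2) = 1
Tile 8: (3,1)->(1,3) = 4
Tile 6: (3,2)->(1,1) = 3
Tile 4: (3,3)->(0,3) = 3
Sum: 3 + 4 + 5 + 4 + 4 + 1 + 3 + 2 + 2 + 1 + 3 + 1 + 4 + 3 + 3 = 43

Answer: 43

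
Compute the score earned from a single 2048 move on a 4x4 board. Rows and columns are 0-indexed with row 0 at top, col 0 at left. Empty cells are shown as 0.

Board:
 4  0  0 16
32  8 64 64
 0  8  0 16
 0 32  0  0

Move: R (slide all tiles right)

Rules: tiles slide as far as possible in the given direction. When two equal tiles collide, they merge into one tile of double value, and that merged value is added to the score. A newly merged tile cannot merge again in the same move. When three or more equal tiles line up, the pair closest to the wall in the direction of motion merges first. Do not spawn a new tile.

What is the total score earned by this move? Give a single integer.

Answer: 128

Derivation:
Slide right:
row 0: [4, 0, 0, 16] -> [0, 0, 4, 16]  score +0 (running 0)
row 1: [32, 8, 64, 64] -> [0, 32, 8, 128]  score +128 (running 128)
row 2: [0, 8, 0, 16] -> [0, 0, 8, 16]  score +0 (running 128)
row 3: [0, 32, 0, 0] -> [0, 0, 0, 32]  score +0 (running 128)
Board after move:
  0   0   4  16
  0  32   8 128
  0   0   8  16
  0   0   0  32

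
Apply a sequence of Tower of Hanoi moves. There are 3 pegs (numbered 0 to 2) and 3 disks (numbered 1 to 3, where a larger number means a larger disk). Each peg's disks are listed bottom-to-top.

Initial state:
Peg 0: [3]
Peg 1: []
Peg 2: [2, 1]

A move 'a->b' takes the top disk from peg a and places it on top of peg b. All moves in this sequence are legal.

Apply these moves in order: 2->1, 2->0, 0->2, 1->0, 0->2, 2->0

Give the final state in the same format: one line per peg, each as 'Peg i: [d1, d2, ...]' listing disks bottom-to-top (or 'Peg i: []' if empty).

After move 1 (2->1):
Peg 0: [3]
Peg 1: [1]
Peg 2: [2]

After move 2 (2->0):
Peg 0: [3, 2]
Peg 1: [1]
Peg 2: []

After move 3 (0->2):
Peg 0: [3]
Peg 1: [1]
Peg 2: [2]

After move 4 (1->0):
Peg 0: [3, 1]
Peg 1: []
Peg 2: [2]

After move 5 (0->2):
Peg 0: [3]
Peg 1: []
Peg 2: [2, 1]

After move 6 (2->0):
Peg 0: [3, 1]
Peg 1: []
Peg 2: [2]

Answer: Peg 0: [3, 1]
Peg 1: []
Peg 2: [2]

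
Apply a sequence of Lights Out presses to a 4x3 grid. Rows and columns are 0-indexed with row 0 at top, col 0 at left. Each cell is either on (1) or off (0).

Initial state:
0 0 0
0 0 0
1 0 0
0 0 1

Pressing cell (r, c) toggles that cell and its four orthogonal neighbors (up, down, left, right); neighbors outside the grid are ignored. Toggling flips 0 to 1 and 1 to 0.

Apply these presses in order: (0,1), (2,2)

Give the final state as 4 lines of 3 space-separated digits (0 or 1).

After press 1 at (0,1):
1 1 1
0 1 0
1 0 0
0 0 1

After press 2 at (2,2):
1 1 1
0 1 1
1 1 1
0 0 0

Answer: 1 1 1
0 1 1
1 1 1
0 0 0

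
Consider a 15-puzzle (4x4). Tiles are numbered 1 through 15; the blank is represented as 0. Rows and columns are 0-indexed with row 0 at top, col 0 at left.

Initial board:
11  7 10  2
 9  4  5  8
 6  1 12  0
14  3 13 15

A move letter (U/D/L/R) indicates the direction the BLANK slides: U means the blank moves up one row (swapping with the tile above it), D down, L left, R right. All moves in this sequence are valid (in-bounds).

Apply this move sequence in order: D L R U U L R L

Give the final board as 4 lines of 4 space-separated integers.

Answer: 11  7 10  2
 9  4  0  5
 6  1 12  8
14  3 13 15

Derivation:
After move 1 (D):
11  7 10  2
 9  4  5  8
 6  1 12 15
14  3 13  0

After move 2 (L):
11  7 10  2
 9  4  5  8
 6  1 12 15
14  3  0 13

After move 3 (R):
11  7 10  2
 9  4  5  8
 6  1 12 15
14  3 13  0

After move 4 (U):
11  7 10  2
 9  4  5  8
 6  1 12  0
14  3 13 15

After move 5 (U):
11  7 10  2
 9  4  5  0
 6  1 12  8
14  3 13 15

After move 6 (L):
11  7 10  2
 9  4  0  5
 6  1 12  8
14  3 13 15

After move 7 (R):
11  7 10  2
 9  4  5  0
 6  1 12  8
14  3 13 15

After move 8 (L):
11  7 10  2
 9  4  0  5
 6  1 12  8
14  3 13 15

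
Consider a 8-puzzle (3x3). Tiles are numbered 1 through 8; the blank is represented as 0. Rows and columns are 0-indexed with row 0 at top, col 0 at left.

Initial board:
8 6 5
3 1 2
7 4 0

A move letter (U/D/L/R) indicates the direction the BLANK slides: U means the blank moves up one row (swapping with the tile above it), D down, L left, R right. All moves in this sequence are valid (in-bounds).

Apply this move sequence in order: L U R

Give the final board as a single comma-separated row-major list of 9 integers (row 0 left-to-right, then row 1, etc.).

After move 1 (L):
8 6 5
3 1 2
7 0 4

After move 2 (U):
8 6 5
3 0 2
7 1 4

After move 3 (R):
8 6 5
3 2 0
7 1 4

Answer: 8, 6, 5, 3, 2, 0, 7, 1, 4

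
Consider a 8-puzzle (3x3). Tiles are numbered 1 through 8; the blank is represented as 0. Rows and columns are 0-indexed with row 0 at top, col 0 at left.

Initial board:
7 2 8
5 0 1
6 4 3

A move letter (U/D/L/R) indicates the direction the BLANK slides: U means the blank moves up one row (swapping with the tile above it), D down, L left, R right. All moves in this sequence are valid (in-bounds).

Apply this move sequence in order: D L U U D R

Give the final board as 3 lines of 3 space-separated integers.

After move 1 (D):
7 2 8
5 4 1
6 0 3

After move 2 (L):
7 2 8
5 4 1
0 6 3

After move 3 (U):
7 2 8
0 4 1
5 6 3

After move 4 (U):
0 2 8
7 4 1
5 6 3

After move 5 (D):
7 2 8
0 4 1
5 6 3

After move 6 (R):
7 2 8
4 0 1
5 6 3

Answer: 7 2 8
4 0 1
5 6 3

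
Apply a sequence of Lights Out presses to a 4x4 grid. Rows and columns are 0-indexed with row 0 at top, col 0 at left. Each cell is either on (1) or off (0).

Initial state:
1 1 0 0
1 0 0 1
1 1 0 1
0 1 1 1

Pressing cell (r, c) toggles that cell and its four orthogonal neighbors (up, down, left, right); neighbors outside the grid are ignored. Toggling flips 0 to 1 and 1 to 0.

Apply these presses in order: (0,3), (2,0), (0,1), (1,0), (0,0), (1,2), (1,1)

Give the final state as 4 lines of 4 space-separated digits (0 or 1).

Answer: 0 0 1 1
1 0 0 1
1 1 1 1
1 1 1 1

Derivation:
After press 1 at (0,3):
1 1 1 1
1 0 0 0
1 1 0 1
0 1 1 1

After press 2 at (2,0):
1 1 1 1
0 0 0 0
0 0 0 1
1 1 1 1

After press 3 at (0,1):
0 0 0 1
0 1 0 0
0 0 0 1
1 1 1 1

After press 4 at (1,0):
1 0 0 1
1 0 0 0
1 0 0 1
1 1 1 1

After press 5 at (0,0):
0 1 0 1
0 0 0 0
1 0 0 1
1 1 1 1

After press 6 at (1,2):
0 1 1 1
0 1 1 1
1 0 1 1
1 1 1 1

After press 7 at (1,1):
0 0 1 1
1 0 0 1
1 1 1 1
1 1 1 1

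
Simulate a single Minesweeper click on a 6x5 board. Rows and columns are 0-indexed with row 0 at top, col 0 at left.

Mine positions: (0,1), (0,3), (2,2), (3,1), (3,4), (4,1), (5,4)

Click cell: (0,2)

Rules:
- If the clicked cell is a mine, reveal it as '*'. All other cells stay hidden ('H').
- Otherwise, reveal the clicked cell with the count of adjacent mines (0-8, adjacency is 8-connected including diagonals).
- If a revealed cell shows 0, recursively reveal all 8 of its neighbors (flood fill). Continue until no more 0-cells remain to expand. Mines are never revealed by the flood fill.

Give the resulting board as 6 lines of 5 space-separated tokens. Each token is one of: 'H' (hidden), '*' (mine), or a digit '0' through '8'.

H H 2 H H
H H H H H
H H H H H
H H H H H
H H H H H
H H H H H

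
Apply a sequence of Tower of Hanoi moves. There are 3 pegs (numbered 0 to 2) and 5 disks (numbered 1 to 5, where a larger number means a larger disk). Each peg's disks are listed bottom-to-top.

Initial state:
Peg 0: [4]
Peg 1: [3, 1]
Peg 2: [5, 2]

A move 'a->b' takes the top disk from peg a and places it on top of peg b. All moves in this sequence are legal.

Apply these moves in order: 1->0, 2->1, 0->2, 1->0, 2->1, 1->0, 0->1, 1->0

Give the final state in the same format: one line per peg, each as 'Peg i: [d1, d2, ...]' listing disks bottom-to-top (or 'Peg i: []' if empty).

Answer: Peg 0: [4, 2, 1]
Peg 1: [3]
Peg 2: [5]

Derivation:
After move 1 (1->0):
Peg 0: [4, 1]
Peg 1: [3]
Peg 2: [5, 2]

After move 2 (2->1):
Peg 0: [4, 1]
Peg 1: [3, 2]
Peg 2: [5]

After move 3 (0->2):
Peg 0: [4]
Peg 1: [3, 2]
Peg 2: [5, 1]

After move 4 (1->0):
Peg 0: [4, 2]
Peg 1: [3]
Peg 2: [5, 1]

After move 5 (2->1):
Peg 0: [4, 2]
Peg 1: [3, 1]
Peg 2: [5]

After move 6 (1->0):
Peg 0: [4, 2, 1]
Peg 1: [3]
Peg 2: [5]

After move 7 (0->1):
Peg 0: [4, 2]
Peg 1: [3, 1]
Peg 2: [5]

After move 8 (1->0):
Peg 0: [4, 2, 1]
Peg 1: [3]
Peg 2: [5]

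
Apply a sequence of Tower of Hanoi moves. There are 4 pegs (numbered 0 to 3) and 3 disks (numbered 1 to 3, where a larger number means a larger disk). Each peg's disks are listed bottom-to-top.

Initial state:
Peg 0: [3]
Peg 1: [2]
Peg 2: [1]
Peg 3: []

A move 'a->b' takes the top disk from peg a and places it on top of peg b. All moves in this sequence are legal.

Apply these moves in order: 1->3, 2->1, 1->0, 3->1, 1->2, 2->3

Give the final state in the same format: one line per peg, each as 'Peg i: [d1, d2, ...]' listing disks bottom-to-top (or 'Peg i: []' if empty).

After move 1 (1->3):
Peg 0: [3]
Peg 1: []
Peg 2: [1]
Peg 3: [2]

After move 2 (2->1):
Peg 0: [3]
Peg 1: [1]
Peg 2: []
Peg 3: [2]

After move 3 (1->0):
Peg 0: [3, 1]
Peg 1: []
Peg 2: []
Peg 3: [2]

After move 4 (3->1):
Peg 0: [3, 1]
Peg 1: [2]
Peg 2: []
Peg 3: []

After move 5 (1->2):
Peg 0: [3, 1]
Peg 1: []
Peg 2: [2]
Peg 3: []

After move 6 (2->3):
Peg 0: [3, 1]
Peg 1: []
Peg 2: []
Peg 3: [2]

Answer: Peg 0: [3, 1]
Peg 1: []
Peg 2: []
Peg 3: [2]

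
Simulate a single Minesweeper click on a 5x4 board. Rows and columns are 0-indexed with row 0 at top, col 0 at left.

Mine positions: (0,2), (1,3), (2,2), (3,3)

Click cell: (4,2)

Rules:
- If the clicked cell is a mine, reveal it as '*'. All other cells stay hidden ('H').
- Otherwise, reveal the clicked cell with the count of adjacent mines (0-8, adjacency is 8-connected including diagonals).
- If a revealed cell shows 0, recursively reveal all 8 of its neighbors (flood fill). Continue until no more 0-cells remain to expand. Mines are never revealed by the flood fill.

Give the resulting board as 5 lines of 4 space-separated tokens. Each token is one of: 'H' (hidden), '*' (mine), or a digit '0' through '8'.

H H H H
H H H H
H H H H
H H H H
H H 1 H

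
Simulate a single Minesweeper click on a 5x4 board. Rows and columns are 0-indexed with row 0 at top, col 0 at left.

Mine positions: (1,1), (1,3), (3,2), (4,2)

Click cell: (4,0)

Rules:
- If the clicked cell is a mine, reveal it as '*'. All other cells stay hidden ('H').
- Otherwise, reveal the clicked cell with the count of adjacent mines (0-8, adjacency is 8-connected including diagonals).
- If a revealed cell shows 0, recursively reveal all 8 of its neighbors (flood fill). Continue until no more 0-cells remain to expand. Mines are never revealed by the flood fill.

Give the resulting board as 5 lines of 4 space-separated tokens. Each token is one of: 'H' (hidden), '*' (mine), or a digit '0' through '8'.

H H H H
H H H H
1 2 H H
0 2 H H
0 2 H H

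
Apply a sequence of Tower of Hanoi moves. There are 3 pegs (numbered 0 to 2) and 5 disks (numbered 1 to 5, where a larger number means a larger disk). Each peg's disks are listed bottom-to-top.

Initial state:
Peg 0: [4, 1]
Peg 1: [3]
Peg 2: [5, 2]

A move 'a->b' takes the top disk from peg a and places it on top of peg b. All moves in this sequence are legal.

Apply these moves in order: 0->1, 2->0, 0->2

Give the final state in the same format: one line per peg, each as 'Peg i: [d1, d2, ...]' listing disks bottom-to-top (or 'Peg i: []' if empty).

After move 1 (0->1):
Peg 0: [4]
Peg 1: [3, 1]
Peg 2: [5, 2]

After move 2 (2->0):
Peg 0: [4, 2]
Peg 1: [3, 1]
Peg 2: [5]

After move 3 (0->2):
Peg 0: [4]
Peg 1: [3, 1]
Peg 2: [5, 2]

Answer: Peg 0: [4]
Peg 1: [3, 1]
Peg 2: [5, 2]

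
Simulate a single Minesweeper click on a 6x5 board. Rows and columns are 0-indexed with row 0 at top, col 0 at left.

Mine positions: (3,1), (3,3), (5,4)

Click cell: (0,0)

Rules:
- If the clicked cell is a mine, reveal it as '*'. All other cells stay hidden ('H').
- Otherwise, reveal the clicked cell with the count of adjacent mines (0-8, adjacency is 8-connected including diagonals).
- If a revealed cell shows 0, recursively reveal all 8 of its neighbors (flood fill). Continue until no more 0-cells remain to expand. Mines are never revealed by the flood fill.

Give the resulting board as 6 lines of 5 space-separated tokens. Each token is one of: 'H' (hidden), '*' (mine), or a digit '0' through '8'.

0 0 0 0 0
0 0 0 0 0
1 1 2 1 1
H H H H H
H H H H H
H H H H H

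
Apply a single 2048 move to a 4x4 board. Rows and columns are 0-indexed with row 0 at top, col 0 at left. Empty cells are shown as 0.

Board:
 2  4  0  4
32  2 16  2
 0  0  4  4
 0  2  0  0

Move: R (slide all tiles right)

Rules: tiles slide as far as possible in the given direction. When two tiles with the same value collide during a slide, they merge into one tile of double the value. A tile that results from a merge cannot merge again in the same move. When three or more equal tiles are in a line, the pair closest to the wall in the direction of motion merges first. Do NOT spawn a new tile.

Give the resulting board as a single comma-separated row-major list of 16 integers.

Slide right:
row 0: [2, 4, 0, 4] -> [0, 0, 2, 8]
row 1: [32, 2, 16, 2] -> [32, 2, 16, 2]
row 2: [0, 0, 4, 4] -> [0, 0, 0, 8]
row 3: [0, 2, 0, 0] -> [0, 0, 0, 2]

Answer: 0, 0, 2, 8, 32, 2, 16, 2, 0, 0, 0, 8, 0, 0, 0, 2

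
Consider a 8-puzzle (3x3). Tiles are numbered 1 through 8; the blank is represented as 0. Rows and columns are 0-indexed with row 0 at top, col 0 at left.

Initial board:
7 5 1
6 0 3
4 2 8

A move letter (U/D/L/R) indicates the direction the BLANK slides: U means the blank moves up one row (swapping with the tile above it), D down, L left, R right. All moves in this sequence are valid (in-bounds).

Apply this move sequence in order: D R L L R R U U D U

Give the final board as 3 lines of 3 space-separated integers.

After move 1 (D):
7 5 1
6 2 3
4 0 8

After move 2 (R):
7 5 1
6 2 3
4 8 0

After move 3 (L):
7 5 1
6 2 3
4 0 8

After move 4 (L):
7 5 1
6 2 3
0 4 8

After move 5 (R):
7 5 1
6 2 3
4 0 8

After move 6 (R):
7 5 1
6 2 3
4 8 0

After move 7 (U):
7 5 1
6 2 0
4 8 3

After move 8 (U):
7 5 0
6 2 1
4 8 3

After move 9 (D):
7 5 1
6 2 0
4 8 3

After move 10 (U):
7 5 0
6 2 1
4 8 3

Answer: 7 5 0
6 2 1
4 8 3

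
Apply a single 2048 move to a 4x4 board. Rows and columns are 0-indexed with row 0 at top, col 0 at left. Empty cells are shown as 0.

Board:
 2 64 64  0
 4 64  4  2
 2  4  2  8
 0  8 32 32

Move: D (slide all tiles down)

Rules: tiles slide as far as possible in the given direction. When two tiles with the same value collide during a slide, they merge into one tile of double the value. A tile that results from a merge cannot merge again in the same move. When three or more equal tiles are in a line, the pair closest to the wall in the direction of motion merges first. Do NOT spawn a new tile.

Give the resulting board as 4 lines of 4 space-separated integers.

Slide down:
col 0: [2, 4, 2, 0] -> [0, 2, 4, 2]
col 1: [64, 64, 4, 8] -> [0, 128, 4, 8]
col 2: [64, 4, 2, 32] -> [64, 4, 2, 32]
col 3: [0, 2, 8, 32] -> [0, 2, 8, 32]

Answer:   0   0  64   0
  2 128   4   2
  4   4   2   8
  2   8  32  32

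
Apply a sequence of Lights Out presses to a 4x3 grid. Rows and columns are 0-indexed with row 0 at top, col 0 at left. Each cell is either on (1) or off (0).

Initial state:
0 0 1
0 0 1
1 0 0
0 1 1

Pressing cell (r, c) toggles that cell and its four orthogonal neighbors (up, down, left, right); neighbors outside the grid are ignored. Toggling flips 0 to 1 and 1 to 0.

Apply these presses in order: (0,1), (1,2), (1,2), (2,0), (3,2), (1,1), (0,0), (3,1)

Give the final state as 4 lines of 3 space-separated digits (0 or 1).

Answer: 0 1 0
1 0 0
0 1 1
0 1 1

Derivation:
After press 1 at (0,1):
1 1 0
0 1 1
1 0 0
0 1 1

After press 2 at (1,2):
1 1 1
0 0 0
1 0 1
0 1 1

After press 3 at (1,2):
1 1 0
0 1 1
1 0 0
0 1 1

After press 4 at (2,0):
1 1 0
1 1 1
0 1 0
1 1 1

After press 5 at (3,2):
1 1 0
1 1 1
0 1 1
1 0 0

After press 6 at (1,1):
1 0 0
0 0 0
0 0 1
1 0 0

After press 7 at (0,0):
0 1 0
1 0 0
0 0 1
1 0 0

After press 8 at (3,1):
0 1 0
1 0 0
0 1 1
0 1 1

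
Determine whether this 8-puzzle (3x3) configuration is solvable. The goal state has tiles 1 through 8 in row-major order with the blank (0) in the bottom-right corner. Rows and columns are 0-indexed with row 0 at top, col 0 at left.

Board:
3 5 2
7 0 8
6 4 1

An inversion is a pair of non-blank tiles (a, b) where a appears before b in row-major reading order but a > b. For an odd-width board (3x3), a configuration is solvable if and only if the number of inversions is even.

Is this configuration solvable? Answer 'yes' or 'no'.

Inversions (pairs i<j in row-major order where tile[i] > tile[j] > 0): 15
15 is odd, so the puzzle is not solvable.

Answer: no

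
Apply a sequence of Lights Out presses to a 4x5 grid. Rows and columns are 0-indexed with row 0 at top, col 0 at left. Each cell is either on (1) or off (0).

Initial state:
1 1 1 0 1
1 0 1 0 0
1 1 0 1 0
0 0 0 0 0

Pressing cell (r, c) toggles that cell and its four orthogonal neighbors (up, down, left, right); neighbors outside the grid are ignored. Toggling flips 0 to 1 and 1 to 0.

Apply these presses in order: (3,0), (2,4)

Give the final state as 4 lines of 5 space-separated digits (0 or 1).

Answer: 1 1 1 0 1
1 0 1 0 1
0 1 0 0 1
1 1 0 0 1

Derivation:
After press 1 at (3,0):
1 1 1 0 1
1 0 1 0 0
0 1 0 1 0
1 1 0 0 0

After press 2 at (2,4):
1 1 1 0 1
1 0 1 0 1
0 1 0 0 1
1 1 0 0 1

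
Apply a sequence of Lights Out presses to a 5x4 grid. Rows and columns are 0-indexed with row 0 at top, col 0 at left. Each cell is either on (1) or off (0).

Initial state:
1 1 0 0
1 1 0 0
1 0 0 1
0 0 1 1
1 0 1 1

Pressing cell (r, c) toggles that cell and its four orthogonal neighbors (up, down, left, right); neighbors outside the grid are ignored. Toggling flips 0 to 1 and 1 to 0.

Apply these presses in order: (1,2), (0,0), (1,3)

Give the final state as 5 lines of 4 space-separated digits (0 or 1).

After press 1 at (1,2):
1 1 1 0
1 0 1 1
1 0 1 1
0 0 1 1
1 0 1 1

After press 2 at (0,0):
0 0 1 0
0 0 1 1
1 0 1 1
0 0 1 1
1 0 1 1

After press 3 at (1,3):
0 0 1 1
0 0 0 0
1 0 1 0
0 0 1 1
1 0 1 1

Answer: 0 0 1 1
0 0 0 0
1 0 1 0
0 0 1 1
1 0 1 1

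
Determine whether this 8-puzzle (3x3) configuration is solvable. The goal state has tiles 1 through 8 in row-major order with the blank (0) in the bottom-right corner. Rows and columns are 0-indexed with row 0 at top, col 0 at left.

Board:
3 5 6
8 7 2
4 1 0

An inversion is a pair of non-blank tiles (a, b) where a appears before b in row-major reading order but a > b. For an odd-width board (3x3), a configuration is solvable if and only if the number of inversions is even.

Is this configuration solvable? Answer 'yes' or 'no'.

Answer: no

Derivation:
Inversions (pairs i<j in row-major order where tile[i] > tile[j] > 0): 17
17 is odd, so the puzzle is not solvable.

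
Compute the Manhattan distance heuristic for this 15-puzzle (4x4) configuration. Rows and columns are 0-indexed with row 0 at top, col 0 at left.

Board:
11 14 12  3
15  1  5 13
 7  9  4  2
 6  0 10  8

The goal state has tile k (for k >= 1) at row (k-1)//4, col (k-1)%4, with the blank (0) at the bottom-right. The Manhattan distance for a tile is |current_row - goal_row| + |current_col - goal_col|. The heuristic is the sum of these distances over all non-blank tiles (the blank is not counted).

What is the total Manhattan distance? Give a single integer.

Tile 11: at (0,0), goal (2,2), distance |0-2|+|0-2| = 4
Tile 14: at (0,1), goal (3,1), distance |0-3|+|1-1| = 3
Tile 12: at (0,2), goal (2,3), distance |0-2|+|2-3| = 3
Tile 3: at (0,3), goal (0,2), distance |0-0|+|3-2| = 1
Tile 15: at (1,0), goal (3,2), distance |1-3|+|0-2| = 4
Tile 1: at (1,1), goal (0,0), distance |1-0|+|1-0| = 2
Tile 5: at (1,2), goal (1,0), distance |1-1|+|2-0| = 2
Tile 13: at (1,3), goal (3,0), distance |1-3|+|3-0| = 5
Tile 7: at (2,0), goal (1,2), distance |2-1|+|0-2| = 3
Tile 9: at (2,1), goal (2,0), distance |2-2|+|1-0| = 1
Tile 4: at (2,2), goal (0,3), distance |2-0|+|2-3| = 3
Tile 2: at (2,3), goal (0,1), distance |2-0|+|3-1| = 4
Tile 6: at (3,0), goal (1,1), distance |3-1|+|0-1| = 3
Tile 10: at (3,2), goal (2,1), distance |3-2|+|2-1| = 2
Tile 8: at (3,3), goal (1,3), distance |3-1|+|3-3| = 2
Sum: 4 + 3 + 3 + 1 + 4 + 2 + 2 + 5 + 3 + 1 + 3 + 4 + 3 + 2 + 2 = 42

Answer: 42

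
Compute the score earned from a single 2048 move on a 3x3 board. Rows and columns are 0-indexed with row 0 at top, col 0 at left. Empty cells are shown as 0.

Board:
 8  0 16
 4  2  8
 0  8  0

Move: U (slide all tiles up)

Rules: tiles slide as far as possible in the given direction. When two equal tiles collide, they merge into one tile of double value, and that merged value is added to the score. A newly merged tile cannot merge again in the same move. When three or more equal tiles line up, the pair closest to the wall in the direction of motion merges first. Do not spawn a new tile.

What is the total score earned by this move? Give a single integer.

Slide up:
col 0: [8, 4, 0] -> [8, 4, 0]  score +0 (running 0)
col 1: [0, 2, 8] -> [2, 8, 0]  score +0 (running 0)
col 2: [16, 8, 0] -> [16, 8, 0]  score +0 (running 0)
Board after move:
 8  2 16
 4  8  8
 0  0  0

Answer: 0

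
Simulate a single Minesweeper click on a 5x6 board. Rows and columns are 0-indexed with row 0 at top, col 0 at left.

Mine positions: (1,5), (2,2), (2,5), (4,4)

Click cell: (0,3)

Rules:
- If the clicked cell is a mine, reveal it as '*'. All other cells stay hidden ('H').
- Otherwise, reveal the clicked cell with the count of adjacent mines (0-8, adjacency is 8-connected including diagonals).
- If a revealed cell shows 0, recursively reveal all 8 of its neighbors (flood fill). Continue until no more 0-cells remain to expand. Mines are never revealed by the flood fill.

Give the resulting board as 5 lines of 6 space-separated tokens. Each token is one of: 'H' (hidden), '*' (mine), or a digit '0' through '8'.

0 0 0 0 1 H
0 1 1 1 2 H
0 1 H H H H
0 1 1 2 H H
0 0 0 1 H H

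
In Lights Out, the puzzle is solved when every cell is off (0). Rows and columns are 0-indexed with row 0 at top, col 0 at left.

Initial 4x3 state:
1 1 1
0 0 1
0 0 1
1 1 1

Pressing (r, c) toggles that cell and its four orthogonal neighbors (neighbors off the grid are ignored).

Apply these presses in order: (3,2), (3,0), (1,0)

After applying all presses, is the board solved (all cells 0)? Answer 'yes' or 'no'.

After press 1 at (3,2):
1 1 1
0 0 1
0 0 0
1 0 0

After press 2 at (3,0):
1 1 1
0 0 1
1 0 0
0 1 0

After press 3 at (1,0):
0 1 1
1 1 1
0 0 0
0 1 0

Lights still on: 6

Answer: no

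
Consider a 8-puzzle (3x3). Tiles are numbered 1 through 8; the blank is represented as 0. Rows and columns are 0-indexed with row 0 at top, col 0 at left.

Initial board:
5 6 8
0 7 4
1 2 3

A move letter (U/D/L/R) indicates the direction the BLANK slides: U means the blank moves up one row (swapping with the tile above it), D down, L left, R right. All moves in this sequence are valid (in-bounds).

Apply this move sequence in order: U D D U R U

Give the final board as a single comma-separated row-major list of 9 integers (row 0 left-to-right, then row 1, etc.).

Answer: 5, 0, 8, 7, 6, 4, 1, 2, 3

Derivation:
After move 1 (U):
0 6 8
5 7 4
1 2 3

After move 2 (D):
5 6 8
0 7 4
1 2 3

After move 3 (D):
5 6 8
1 7 4
0 2 3

After move 4 (U):
5 6 8
0 7 4
1 2 3

After move 5 (R):
5 6 8
7 0 4
1 2 3

After move 6 (U):
5 0 8
7 6 4
1 2 3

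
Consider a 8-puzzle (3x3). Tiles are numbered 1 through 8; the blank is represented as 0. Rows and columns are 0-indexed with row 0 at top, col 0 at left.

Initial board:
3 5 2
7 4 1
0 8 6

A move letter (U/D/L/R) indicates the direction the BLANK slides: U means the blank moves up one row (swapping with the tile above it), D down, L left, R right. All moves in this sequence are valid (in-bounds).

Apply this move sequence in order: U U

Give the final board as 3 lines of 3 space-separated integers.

After move 1 (U):
3 5 2
0 4 1
7 8 6

After move 2 (U):
0 5 2
3 4 1
7 8 6

Answer: 0 5 2
3 4 1
7 8 6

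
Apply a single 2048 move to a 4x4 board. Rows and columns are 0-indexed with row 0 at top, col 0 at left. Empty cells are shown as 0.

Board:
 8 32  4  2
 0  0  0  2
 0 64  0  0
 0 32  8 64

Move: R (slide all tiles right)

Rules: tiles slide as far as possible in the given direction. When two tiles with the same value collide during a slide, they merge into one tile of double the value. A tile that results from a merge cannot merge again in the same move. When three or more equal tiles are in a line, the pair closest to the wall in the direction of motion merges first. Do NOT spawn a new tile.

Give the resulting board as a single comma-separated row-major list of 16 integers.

Slide right:
row 0: [8, 32, 4, 2] -> [8, 32, 4, 2]
row 1: [0, 0, 0, 2] -> [0, 0, 0, 2]
row 2: [0, 64, 0, 0] -> [0, 0, 0, 64]
row 3: [0, 32, 8, 64] -> [0, 32, 8, 64]

Answer: 8, 32, 4, 2, 0, 0, 0, 2, 0, 0, 0, 64, 0, 32, 8, 64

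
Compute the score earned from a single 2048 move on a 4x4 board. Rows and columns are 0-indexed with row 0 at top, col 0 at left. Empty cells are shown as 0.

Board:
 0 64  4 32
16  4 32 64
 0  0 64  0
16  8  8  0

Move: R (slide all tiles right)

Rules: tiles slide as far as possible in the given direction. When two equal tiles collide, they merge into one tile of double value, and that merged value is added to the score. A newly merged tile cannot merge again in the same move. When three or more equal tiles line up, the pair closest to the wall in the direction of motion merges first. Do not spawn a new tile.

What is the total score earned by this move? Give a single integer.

Slide right:
row 0: [0, 64, 4, 32] -> [0, 64, 4, 32]  score +0 (running 0)
row 1: [16, 4, 32, 64] -> [16, 4, 32, 64]  score +0 (running 0)
row 2: [0, 0, 64, 0] -> [0, 0, 0, 64]  score +0 (running 0)
row 3: [16, 8, 8, 0] -> [0, 0, 16, 16]  score +16 (running 16)
Board after move:
 0 64  4 32
16  4 32 64
 0  0  0 64
 0  0 16 16

Answer: 16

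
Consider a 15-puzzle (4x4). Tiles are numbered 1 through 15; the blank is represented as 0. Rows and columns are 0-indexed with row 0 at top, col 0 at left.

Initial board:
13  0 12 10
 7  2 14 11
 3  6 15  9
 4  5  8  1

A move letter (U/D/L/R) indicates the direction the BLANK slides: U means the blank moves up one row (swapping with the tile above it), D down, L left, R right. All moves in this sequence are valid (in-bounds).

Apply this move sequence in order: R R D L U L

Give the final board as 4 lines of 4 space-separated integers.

Answer: 13  0 12 11
 7  2 10 14
 3  6 15  9
 4  5  8  1

Derivation:
After move 1 (R):
13 12  0 10
 7  2 14 11
 3  6 15  9
 4  5  8  1

After move 2 (R):
13 12 10  0
 7  2 14 11
 3  6 15  9
 4  5  8  1

After move 3 (D):
13 12 10 11
 7  2 14  0
 3  6 15  9
 4  5  8  1

After move 4 (L):
13 12 10 11
 7  2  0 14
 3  6 15  9
 4  5  8  1

After move 5 (U):
13 12  0 11
 7  2 10 14
 3  6 15  9
 4  5  8  1

After move 6 (L):
13  0 12 11
 7  2 10 14
 3  6 15  9
 4  5  8  1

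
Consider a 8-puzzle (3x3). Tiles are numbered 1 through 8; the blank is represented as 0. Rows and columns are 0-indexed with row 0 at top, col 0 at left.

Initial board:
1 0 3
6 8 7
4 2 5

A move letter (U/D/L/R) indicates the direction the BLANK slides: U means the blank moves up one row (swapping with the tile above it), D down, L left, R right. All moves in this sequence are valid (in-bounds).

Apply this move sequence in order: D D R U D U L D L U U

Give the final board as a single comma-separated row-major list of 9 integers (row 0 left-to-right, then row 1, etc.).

After move 1 (D):
1 8 3
6 0 7
4 2 5

After move 2 (D):
1 8 3
6 2 7
4 0 5

After move 3 (R):
1 8 3
6 2 7
4 5 0

After move 4 (U):
1 8 3
6 2 0
4 5 7

After move 5 (D):
1 8 3
6 2 7
4 5 0

After move 6 (U):
1 8 3
6 2 0
4 5 7

After move 7 (L):
1 8 3
6 0 2
4 5 7

After move 8 (D):
1 8 3
6 5 2
4 0 7

After move 9 (L):
1 8 3
6 5 2
0 4 7

After move 10 (U):
1 8 3
0 5 2
6 4 7

After move 11 (U):
0 8 3
1 5 2
6 4 7

Answer: 0, 8, 3, 1, 5, 2, 6, 4, 7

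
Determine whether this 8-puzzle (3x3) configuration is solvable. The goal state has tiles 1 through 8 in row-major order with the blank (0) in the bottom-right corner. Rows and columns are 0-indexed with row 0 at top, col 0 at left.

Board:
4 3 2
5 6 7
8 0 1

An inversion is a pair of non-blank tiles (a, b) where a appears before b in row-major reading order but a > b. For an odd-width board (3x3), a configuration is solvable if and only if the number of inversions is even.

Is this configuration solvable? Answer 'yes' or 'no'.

Answer: yes

Derivation:
Inversions (pairs i<j in row-major order where tile[i] > tile[j] > 0): 10
10 is even, so the puzzle is solvable.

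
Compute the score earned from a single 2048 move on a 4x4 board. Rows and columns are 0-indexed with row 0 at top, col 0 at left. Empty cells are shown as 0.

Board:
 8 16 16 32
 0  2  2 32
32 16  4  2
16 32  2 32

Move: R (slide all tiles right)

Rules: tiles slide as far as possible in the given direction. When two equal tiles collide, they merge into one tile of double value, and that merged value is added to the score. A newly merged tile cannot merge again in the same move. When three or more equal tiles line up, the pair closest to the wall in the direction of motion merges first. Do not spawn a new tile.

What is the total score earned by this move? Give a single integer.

Answer: 36

Derivation:
Slide right:
row 0: [8, 16, 16, 32] -> [0, 8, 32, 32]  score +32 (running 32)
row 1: [0, 2, 2, 32] -> [0, 0, 4, 32]  score +4 (running 36)
row 2: [32, 16, 4, 2] -> [32, 16, 4, 2]  score +0 (running 36)
row 3: [16, 32, 2, 32] -> [16, 32, 2, 32]  score +0 (running 36)
Board after move:
 0  8 32 32
 0  0  4 32
32 16  4  2
16 32  2 32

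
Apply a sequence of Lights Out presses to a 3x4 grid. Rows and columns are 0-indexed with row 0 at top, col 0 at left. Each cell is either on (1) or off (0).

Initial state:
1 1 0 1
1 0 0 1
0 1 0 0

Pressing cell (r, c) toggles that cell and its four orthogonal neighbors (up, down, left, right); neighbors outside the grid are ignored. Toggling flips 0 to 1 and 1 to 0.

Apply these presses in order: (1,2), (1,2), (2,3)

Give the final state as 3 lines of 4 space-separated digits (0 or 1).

After press 1 at (1,2):
1 1 1 1
1 1 1 0
0 1 1 0

After press 2 at (1,2):
1 1 0 1
1 0 0 1
0 1 0 0

After press 3 at (2,3):
1 1 0 1
1 0 0 0
0 1 1 1

Answer: 1 1 0 1
1 0 0 0
0 1 1 1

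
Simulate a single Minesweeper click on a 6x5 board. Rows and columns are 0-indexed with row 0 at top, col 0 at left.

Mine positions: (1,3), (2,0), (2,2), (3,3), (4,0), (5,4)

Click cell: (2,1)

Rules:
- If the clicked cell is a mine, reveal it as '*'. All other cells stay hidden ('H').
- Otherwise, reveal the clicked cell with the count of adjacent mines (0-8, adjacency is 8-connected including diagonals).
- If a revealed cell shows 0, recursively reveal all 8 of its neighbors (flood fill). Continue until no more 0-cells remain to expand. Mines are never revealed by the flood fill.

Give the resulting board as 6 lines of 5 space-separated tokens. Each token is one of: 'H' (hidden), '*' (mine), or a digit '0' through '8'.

H H H H H
H H H H H
H 2 H H H
H H H H H
H H H H H
H H H H H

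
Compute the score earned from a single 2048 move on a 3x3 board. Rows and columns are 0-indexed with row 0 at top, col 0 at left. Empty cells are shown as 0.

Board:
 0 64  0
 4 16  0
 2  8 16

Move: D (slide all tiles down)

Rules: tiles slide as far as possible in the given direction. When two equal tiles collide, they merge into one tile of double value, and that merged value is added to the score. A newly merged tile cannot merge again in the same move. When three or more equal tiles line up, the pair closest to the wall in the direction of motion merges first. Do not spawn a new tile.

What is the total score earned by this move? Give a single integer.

Slide down:
col 0: [0, 4, 2] -> [0, 4, 2]  score +0 (running 0)
col 1: [64, 16, 8] -> [64, 16, 8]  score +0 (running 0)
col 2: [0, 0, 16] -> [0, 0, 16]  score +0 (running 0)
Board after move:
 0 64  0
 4 16  0
 2  8 16

Answer: 0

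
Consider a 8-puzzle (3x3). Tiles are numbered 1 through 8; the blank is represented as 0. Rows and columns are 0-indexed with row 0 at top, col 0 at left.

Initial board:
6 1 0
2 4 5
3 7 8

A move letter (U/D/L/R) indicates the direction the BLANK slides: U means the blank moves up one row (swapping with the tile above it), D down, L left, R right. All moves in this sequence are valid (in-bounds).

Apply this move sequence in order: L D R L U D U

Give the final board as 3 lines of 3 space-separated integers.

Answer: 6 0 1
2 4 5
3 7 8

Derivation:
After move 1 (L):
6 0 1
2 4 5
3 7 8

After move 2 (D):
6 4 1
2 0 5
3 7 8

After move 3 (R):
6 4 1
2 5 0
3 7 8

After move 4 (L):
6 4 1
2 0 5
3 7 8

After move 5 (U):
6 0 1
2 4 5
3 7 8

After move 6 (D):
6 4 1
2 0 5
3 7 8

After move 7 (U):
6 0 1
2 4 5
3 7 8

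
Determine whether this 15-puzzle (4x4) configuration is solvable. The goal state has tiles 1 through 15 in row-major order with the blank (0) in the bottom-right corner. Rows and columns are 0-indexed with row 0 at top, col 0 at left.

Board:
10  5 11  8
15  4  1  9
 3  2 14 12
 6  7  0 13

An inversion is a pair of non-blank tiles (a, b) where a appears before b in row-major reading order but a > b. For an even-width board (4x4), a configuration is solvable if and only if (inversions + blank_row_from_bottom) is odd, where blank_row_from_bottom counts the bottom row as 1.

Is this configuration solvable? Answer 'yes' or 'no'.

Answer: no

Derivation:
Inversions: 51
Blank is in row 3 (0-indexed from top), which is row 1 counting from the bottom (bottom = 1).
51 + 1 = 52, which is even, so the puzzle is not solvable.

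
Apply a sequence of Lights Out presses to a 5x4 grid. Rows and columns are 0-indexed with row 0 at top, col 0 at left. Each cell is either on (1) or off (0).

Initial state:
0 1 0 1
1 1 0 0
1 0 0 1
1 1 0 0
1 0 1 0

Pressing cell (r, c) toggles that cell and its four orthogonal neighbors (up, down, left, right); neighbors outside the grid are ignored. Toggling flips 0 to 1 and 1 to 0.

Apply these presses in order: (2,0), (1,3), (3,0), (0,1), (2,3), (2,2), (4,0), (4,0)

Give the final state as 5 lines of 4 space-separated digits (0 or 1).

After press 1 at (2,0):
0 1 0 1
0 1 0 0
0 1 0 1
0 1 0 0
1 0 1 0

After press 2 at (1,3):
0 1 0 0
0 1 1 1
0 1 0 0
0 1 0 0
1 0 1 0

After press 3 at (3,0):
0 1 0 0
0 1 1 1
1 1 0 0
1 0 0 0
0 0 1 0

After press 4 at (0,1):
1 0 1 0
0 0 1 1
1 1 0 0
1 0 0 0
0 0 1 0

After press 5 at (2,3):
1 0 1 0
0 0 1 0
1 1 1 1
1 0 0 1
0 0 1 0

After press 6 at (2,2):
1 0 1 0
0 0 0 0
1 0 0 0
1 0 1 1
0 0 1 0

After press 7 at (4,0):
1 0 1 0
0 0 0 0
1 0 0 0
0 0 1 1
1 1 1 0

After press 8 at (4,0):
1 0 1 0
0 0 0 0
1 0 0 0
1 0 1 1
0 0 1 0

Answer: 1 0 1 0
0 0 0 0
1 0 0 0
1 0 1 1
0 0 1 0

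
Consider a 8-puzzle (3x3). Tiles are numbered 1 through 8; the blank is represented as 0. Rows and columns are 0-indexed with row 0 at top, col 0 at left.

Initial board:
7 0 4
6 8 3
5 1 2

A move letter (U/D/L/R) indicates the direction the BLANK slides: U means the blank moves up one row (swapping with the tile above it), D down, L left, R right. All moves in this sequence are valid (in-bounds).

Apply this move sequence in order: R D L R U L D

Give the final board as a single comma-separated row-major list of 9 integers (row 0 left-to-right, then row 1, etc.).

Answer: 7, 8, 4, 6, 0, 3, 5, 1, 2

Derivation:
After move 1 (R):
7 4 0
6 8 3
5 1 2

After move 2 (D):
7 4 3
6 8 0
5 1 2

After move 3 (L):
7 4 3
6 0 8
5 1 2

After move 4 (R):
7 4 3
6 8 0
5 1 2

After move 5 (U):
7 4 0
6 8 3
5 1 2

After move 6 (L):
7 0 4
6 8 3
5 1 2

After move 7 (D):
7 8 4
6 0 3
5 1 2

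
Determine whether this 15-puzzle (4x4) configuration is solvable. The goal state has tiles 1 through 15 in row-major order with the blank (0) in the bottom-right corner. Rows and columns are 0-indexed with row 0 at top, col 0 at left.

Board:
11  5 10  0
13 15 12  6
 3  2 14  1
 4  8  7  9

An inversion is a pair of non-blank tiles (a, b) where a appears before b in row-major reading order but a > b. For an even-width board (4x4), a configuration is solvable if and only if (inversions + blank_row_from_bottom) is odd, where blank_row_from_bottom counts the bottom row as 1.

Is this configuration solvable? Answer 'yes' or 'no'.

Answer: no

Derivation:
Inversions: 62
Blank is in row 0 (0-indexed from top), which is row 4 counting from the bottom (bottom = 1).
62 + 4 = 66, which is even, so the puzzle is not solvable.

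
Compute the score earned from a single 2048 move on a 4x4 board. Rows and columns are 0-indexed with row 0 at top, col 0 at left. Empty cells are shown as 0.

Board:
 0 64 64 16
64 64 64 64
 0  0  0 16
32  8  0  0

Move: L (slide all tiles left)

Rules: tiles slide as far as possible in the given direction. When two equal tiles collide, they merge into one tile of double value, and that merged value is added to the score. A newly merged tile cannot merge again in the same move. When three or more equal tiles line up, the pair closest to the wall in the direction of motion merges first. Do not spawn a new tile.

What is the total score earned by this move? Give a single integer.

Slide left:
row 0: [0, 64, 64, 16] -> [128, 16, 0, 0]  score +128 (running 128)
row 1: [64, 64, 64, 64] -> [128, 128, 0, 0]  score +256 (running 384)
row 2: [0, 0, 0, 16] -> [16, 0, 0, 0]  score +0 (running 384)
row 3: [32, 8, 0, 0] -> [32, 8, 0, 0]  score +0 (running 384)
Board after move:
128  16   0   0
128 128   0   0
 16   0   0   0
 32   8   0   0

Answer: 384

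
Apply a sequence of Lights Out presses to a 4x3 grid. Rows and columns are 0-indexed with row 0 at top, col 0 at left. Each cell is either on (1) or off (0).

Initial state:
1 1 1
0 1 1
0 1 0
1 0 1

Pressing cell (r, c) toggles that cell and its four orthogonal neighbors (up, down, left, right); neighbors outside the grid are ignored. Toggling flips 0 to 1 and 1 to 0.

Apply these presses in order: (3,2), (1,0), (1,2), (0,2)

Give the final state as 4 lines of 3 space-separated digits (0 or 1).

After press 1 at (3,2):
1 1 1
0 1 1
0 1 1
1 1 0

After press 2 at (1,0):
0 1 1
1 0 1
1 1 1
1 1 0

After press 3 at (1,2):
0 1 0
1 1 0
1 1 0
1 1 0

After press 4 at (0,2):
0 0 1
1 1 1
1 1 0
1 1 0

Answer: 0 0 1
1 1 1
1 1 0
1 1 0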